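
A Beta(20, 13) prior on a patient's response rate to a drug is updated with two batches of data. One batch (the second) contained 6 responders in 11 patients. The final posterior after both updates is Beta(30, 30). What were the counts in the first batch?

Sequential conjugate updates are equivalent to a single update on the pooled data, so total successes = posterior α − prior α and total failures = posterior β − prior β.
Total across both batches: 30−20=10 responders, 30−13=17 non-responders.
Subtract the second batch: 10−6=4 responders and 17−5=12 non-responders.

4 responders and 12 non-responders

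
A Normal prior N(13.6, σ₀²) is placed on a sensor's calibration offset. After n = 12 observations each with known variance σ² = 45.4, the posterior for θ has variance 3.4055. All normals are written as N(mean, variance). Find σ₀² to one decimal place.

Posterior precision equals prior precision plus data precision: 1/σ_n² = 1/σ₀² + n/σ².
So 1/σ₀² = 1/3.4055 − 12/45.4 = 0.293643 − 0.264317 = 0.029326.
Hence σ₀² = 1/0.029326 ≈ 34.1.

σ₀² = 34.1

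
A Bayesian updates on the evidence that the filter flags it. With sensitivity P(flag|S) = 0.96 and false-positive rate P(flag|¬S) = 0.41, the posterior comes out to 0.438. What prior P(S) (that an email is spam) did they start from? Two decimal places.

In odds form, posterior odds = prior odds × likelihood ratio, so prior odds = posterior odds ÷ LR.
Posterior odds = 0.438/(1−0.438) = 0.7794. LR = 0.96/0.41 = 2.3415.
Prior odds = 0.7794/2.3415 = 0.3329, so P(S) = 0.3329/(1+0.3329) ≈ 0.25.

P(S) = 0.25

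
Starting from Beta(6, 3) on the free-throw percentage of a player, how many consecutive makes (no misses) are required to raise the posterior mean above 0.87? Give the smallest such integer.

After k makes and 0 misses the posterior is Beta(6+k, 3), with mean (6+k)/(6+3+k).
Set (6+k)/(9+k) > 0.87 and solve: k > (0.87·9 − 6)/(1 − 0.87) = 14.077.
The smallest integer exceeding 14.077 is 15.

k = 15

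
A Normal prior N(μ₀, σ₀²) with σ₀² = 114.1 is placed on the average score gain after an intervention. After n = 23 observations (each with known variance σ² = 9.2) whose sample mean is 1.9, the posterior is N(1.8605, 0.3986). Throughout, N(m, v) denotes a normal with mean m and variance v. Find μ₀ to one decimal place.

With known observation variance, the Normal–Normal posterior has precision τ_n = τ₀ + n/σ² and mean μ_n = (τ₀μ₀ + (n/σ²)x̄)/τ_n.
Here τ₀ = 1/114.1 = 0.008764 and τ_data = 23/9.2 = 2.500000, so τ_n = 2.508764.
Rearranging for μ₀: μ₀ = (μ_n·τ_n − τ_data·x̄)/τ₀ = (1.8605·2.508764 − 2.500000·1.9) / 0.008764 = -0.082445/0.008764 ≈ -9.4.

μ₀ = -9.4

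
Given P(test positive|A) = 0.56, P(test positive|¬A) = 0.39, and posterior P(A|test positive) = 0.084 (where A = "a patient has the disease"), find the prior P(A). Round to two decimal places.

Bayes' rule in odds form gives O(A|E) = O(A)·[P(E|A)/P(E|¬A)], hence O(A) = O(A|E)/LR.
Posterior odds = 0.084/(1−0.084) = 0.0917. LR = 0.56/0.39 = 1.4359.
Prior odds = 0.0917/1.4359 = 0.0639, so P(A) = 0.0639/(1+0.0639) ≈ 0.06.

P(A) = 0.06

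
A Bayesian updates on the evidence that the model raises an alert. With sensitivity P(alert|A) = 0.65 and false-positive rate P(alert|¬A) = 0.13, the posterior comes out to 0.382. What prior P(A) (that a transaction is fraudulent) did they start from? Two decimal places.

P(A) = 0.11

Bayes' rule in odds form gives O(A|E) = O(A)·[P(E|A)/P(E|¬A)], hence O(A) = O(A|E)/LR.
Posterior odds = 0.382/(1−0.382) = 0.6181. LR = 0.65/0.13 = 5.0000.
Prior odds = 0.6181/5.0000 = 0.1236, so P(A) = 0.1236/(1+0.1236) ≈ 0.11.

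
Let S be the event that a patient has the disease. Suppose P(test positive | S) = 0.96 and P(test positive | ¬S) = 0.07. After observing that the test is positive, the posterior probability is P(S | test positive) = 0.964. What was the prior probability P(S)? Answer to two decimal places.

P(S) = 0.66

Bayes' rule in odds form gives O(S|E) = O(S)·[P(E|S)/P(E|¬S)], hence O(S) = O(S|E)/LR.
Posterior odds = 0.964/(1−0.964) = 26.7778. LR = 0.96/0.07 = 13.7143.
Prior odds = 26.7778/13.7143 = 1.9525, so P(S) = 1.9525/(1+1.9525) ≈ 0.66.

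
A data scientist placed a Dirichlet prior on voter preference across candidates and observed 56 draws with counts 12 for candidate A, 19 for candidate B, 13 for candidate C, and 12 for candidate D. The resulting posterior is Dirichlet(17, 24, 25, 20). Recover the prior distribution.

For a Dirichlet(α) prior with multinomial counts c, the posterior is Dirichlet(α + c) componentwise.
Subtract each count from the matching posterior parameter: 17−12=5, 24−19=5, 25−13=12, 20−12=8.

Dirichlet(5, 5, 12, 8)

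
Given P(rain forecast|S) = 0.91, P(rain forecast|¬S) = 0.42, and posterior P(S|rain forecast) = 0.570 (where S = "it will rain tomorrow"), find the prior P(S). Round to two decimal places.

Bayes' rule in odds form gives O(S|E) = O(S)·[P(E|S)/P(E|¬S)], hence O(S) = O(S|E)/LR.
Posterior odds = 0.570/(1−0.570) = 1.3256. LR = 0.91/0.42 = 2.1667.
Prior odds = 1.3256/2.1667 = 0.6118, so P(S) = 0.6118/(1+0.6118) ≈ 0.38.

P(S) = 0.38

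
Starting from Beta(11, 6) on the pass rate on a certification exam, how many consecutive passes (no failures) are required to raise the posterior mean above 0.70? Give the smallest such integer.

After k passes and 0 failures the posterior is Beta(11+k, 6), with mean (11+k)/(11+6+k).
Set (11+k)/(17+k) > 0.70 and solve: k > (0.70·17 − 11)/(1 − 0.70) = 3.000.
The smallest integer exceeding 3.000 is 4.

k = 4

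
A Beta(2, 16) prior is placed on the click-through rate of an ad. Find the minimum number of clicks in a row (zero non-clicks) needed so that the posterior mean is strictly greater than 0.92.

k = 183

After k clicks and 0 non-clicks the posterior is Beta(2+k, 16), with mean (2+k)/(2+16+k).
Set (2+k)/(18+k) > 0.92 and solve: k > (0.92·18 − 2)/(1 − 0.92) = 182.000.
The smallest integer exceeding 182.000 is 183.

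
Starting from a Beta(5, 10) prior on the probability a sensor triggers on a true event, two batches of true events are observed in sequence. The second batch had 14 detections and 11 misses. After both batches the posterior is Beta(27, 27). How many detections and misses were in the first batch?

8 detections and 6 misses

Because Beta–binomial updating is additive in the counts, the combined data contributed (α_post−α_prior, β_post−β_prior) successes and failures.
Total across both batches: 27−5=22 detections, 27−10=17 misses.
Subtract the second batch: 22−14=8 detections and 17−11=6 misses.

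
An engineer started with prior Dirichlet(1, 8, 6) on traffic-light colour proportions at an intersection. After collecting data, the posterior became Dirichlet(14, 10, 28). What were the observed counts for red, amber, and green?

counts (13, 2, 22)

For a Dirichlet(α) prior with multinomial counts c, the posterior is Dirichlet(α + c) componentwise.
Counts are posterior − prior componentwise: 14−1=13, 10−8=2, 28−6=22.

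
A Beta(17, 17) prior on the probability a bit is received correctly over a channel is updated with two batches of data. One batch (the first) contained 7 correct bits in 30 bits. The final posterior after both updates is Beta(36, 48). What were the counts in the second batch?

Because Beta–binomial updating is additive in the counts, the combined data contributed (α_post−α_prior, β_post−β_prior) successes and failures.
Total across both batches: 36−17=19 correct bits, 48−17=31 errors.
Subtract the first batch: 19−7=12 correct bits and 31−23=8 errors.

12 correct bits and 8 errors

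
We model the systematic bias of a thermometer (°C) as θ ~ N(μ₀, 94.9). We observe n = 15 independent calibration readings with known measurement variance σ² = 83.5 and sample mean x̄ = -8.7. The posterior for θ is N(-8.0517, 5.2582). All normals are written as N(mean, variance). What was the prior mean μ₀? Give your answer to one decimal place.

With known observation variance, the Normal–Normal posterior has precision τ_n = τ₀ + n/σ² and mean μ_n = (τ₀μ₀ + (n/σ²)x̄)/τ_n.
Here τ₀ = 1/94.9 = 0.010537 and τ_data = 15/83.5 = 0.179641, so τ_n = 0.190178.
Rearranging for μ₀: μ₀ = (μ_n·τ_n − τ_data·x̄)/τ₀ = (-8.0517·0.190178 − 0.179641·-8.7) / 0.010537 = 0.031620/0.010537 ≈ 3.0.

μ₀ = 3.0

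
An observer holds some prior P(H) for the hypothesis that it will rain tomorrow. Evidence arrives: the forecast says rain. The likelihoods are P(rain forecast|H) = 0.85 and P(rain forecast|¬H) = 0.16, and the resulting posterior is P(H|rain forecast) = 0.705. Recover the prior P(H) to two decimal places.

In odds form, posterior odds = prior odds × likelihood ratio, so prior odds = posterior odds ÷ LR.
Posterior odds = 0.705/(1−0.705) = 2.3898. LR = 0.85/0.16 = 5.3125.
Prior odds = 2.3898/5.3125 = 0.4498, so P(H) = 0.4498/(1+0.4498) ≈ 0.31.

P(H) = 0.31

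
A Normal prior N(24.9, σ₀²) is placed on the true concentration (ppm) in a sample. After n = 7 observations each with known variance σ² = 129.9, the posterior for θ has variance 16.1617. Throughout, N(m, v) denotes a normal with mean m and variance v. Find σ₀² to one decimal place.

σ₀² = 125.2

For the Normal–Normal model with known σ², precisions add: τ_n = τ₀ + n/σ².
So 1/σ₀² = 1/16.1617 − 7/129.9 = 0.061875 − 0.053888 = 0.007987.
Hence σ₀² = 1/0.007987 ≈ 125.2.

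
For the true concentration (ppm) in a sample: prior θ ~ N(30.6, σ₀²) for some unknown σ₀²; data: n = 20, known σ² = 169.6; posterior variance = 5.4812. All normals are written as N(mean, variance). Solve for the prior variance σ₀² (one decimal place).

σ₀² = 15.5

Posterior precision equals prior precision plus data precision: 1/σ_n² = 1/σ₀² + n/σ².
So 1/σ₀² = 1/5.4812 − 20/169.6 = 0.182442 − 0.117925 = 0.064517.
Hence σ₀² = 1/0.064517 ≈ 15.5.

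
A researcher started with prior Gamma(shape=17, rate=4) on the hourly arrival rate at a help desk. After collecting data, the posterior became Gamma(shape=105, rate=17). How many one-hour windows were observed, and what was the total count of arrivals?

A Gamma(α, β) prior (rate parametrization) on a Poisson rate with n observations summing to S gives posterior Gamma(α+S, β+n).
Matching: Σxᵢ = 105 − 17 = 88 and n = 17 − 4 = 13.

n = 13 one-hour windows with total 88 arrivals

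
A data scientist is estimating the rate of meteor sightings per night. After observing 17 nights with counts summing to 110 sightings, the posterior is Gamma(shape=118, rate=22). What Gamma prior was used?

Gamma(shape=8, rate=5)

Gamma–Poisson conjugacy: posterior shape = α + Σxᵢ, posterior rate = β + n.
So α = 118 − 110 = 8 and β = 22 − 17 = 5.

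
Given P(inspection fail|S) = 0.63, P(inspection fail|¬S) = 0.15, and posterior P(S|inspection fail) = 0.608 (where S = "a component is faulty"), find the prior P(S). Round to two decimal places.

P(S) = 0.27

In odds form, posterior odds = prior odds × likelihood ratio, so prior odds = posterior odds ÷ LR.
Posterior odds = 0.608/(1−0.608) = 1.5510. LR = 0.63/0.15 = 4.2000.
Prior odds = 1.5510/4.2000 = 0.3693, so P(S) = 0.3693/(1+0.3693) ≈ 0.27.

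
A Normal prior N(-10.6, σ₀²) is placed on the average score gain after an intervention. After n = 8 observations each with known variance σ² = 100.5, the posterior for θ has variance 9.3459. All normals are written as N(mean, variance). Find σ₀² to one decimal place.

σ₀² = 36.5

Posterior precision equals prior precision plus data precision: 1/σ_n² = 1/σ₀² + n/σ².
So 1/σ₀² = 1/9.3459 − 8/100.5 = 0.106999 − 0.079602 = 0.027397.
Hence σ₀² = 1/0.027397 ≈ 36.5.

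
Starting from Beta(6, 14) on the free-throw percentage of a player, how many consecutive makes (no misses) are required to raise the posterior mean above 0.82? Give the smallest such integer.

k = 58

After k makes and 0 misses the posterior is Beta(6+k, 14), with mean (6+k)/(6+14+k).
Set (6+k)/(20+k) > 0.82 and solve: k > (0.82·20 − 6)/(1 − 0.82) = 57.778.
The smallest integer exceeding 57.778 is 58.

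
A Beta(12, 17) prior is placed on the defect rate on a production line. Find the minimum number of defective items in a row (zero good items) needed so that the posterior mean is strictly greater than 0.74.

k = 37

After k defective items and 0 good items the posterior is Beta(12+k, 17), with mean (12+k)/(12+17+k).
Set (12+k)/(29+k) > 0.74 and solve: k > (0.74·29 − 12)/(1 − 0.74) = 36.385.
The smallest integer exceeding 36.385 is 37, and checking k=37: (49)/(66) = 0.7424 > 0.74.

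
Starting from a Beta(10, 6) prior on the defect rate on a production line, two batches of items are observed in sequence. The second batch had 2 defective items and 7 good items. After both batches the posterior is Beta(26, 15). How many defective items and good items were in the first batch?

14 defective items and 2 good items

Because Beta–binomial updating is additive in the counts, the combined data contributed (α_post−α_prior, β_post−β_prior) successes and failures.
Total across both batches: 26−10=16 defective items, 15−6=9 good items.
Subtract the second batch: 16−2=14 defective items and 9−7=2 good items.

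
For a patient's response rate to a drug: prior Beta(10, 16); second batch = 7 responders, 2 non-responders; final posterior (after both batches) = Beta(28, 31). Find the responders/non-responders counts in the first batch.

11 responders and 13 non-responders

Because Beta–binomial updating is additive in the counts, the combined data contributed (α_post−α_prior, β_post−β_prior) successes and failures.
Total across both batches: 28−10=18 responders, 31−16=15 non-responders.
Subtract the second batch: 18−7=11 responders and 15−2=13 non-responders.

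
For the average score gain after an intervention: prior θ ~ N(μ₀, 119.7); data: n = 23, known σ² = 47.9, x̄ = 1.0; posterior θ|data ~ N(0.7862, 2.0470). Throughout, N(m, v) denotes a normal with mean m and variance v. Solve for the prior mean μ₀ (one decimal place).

μ₀ = -11.5

With known observation variance, the Normal–Normal posterior has precision τ_n = τ₀ + n/σ² and mean μ_n = (τ₀μ₀ + (n/σ²)x̄)/τ_n.
Here τ₀ = 1/119.7 = 0.008354 and τ_data = 23/47.9 = 0.480167, so τ_n = 0.488521.
Rearranging for μ₀: μ₀ = (μ_n·τ_n − τ_data·x̄)/τ₀ = (0.7862·0.488521 − 0.480167·1.0) / 0.008354 = -0.096092/0.008354 ≈ -11.5.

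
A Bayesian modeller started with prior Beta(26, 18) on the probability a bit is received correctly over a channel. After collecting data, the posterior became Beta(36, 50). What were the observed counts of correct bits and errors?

A Beta(a, b) prior with s successes and f failures in binomial data gives a Beta(a+s, b+f) posterior.
So s = 36 − 26 = 10 and f = 50 − 18 = 32.

10 correct bits and 32 errors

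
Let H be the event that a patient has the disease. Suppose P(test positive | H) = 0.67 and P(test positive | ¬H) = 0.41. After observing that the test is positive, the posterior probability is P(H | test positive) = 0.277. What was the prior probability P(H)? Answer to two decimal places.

Bayes' rule in odds form gives O(H|E) = O(H)·[P(E|H)/P(E|¬H)], hence O(H) = O(H|E)/LR.
Posterior odds = 0.277/(1−0.277) = 0.3831. LR = 0.67/0.41 = 1.6341.
Prior odds = 0.3831/1.6341 = 0.2344, so P(H) = 0.2344/(1+0.2344) ≈ 0.19.

P(H) = 0.19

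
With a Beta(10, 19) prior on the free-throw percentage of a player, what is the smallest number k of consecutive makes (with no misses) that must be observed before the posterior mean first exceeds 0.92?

After k makes and 0 misses the posterior is Beta(10+k, 19), with mean (10+k)/(10+19+k).
Set (10+k)/(29+k) > 0.92 and solve: k > (0.92·29 − 10)/(1 − 0.92) = 208.500.
The smallest integer exceeding 208.500 is 209, and checking k=209: (219)/(238) = 0.9202 > 0.92.

k = 209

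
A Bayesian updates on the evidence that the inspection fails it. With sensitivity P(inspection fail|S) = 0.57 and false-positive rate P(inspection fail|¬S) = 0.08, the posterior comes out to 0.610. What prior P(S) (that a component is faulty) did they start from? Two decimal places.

P(S) = 0.18

Bayes' rule in odds form gives O(S|E) = O(S)·[P(E|S)/P(E|¬S)], hence O(S) = O(S|E)/LR.
Posterior odds = 0.610/(1−0.610) = 1.5641. LR = 0.57/0.08 = 7.1250.
Prior odds = 1.5641/7.1250 = 0.2195, so P(S) = 0.2195/(1+0.2195) ≈ 0.18.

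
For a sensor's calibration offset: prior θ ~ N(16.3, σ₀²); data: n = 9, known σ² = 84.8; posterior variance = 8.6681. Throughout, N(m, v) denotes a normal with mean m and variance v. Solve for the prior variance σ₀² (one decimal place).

For the Normal–Normal model with known σ², precisions add: τ_n = τ₀ + n/σ².
So 1/σ₀² = 1/8.6681 − 9/84.8 = 0.115366 − 0.106132 = 0.009234.
Hence σ₀² = 1/0.009234 ≈ 108.3.

σ₀² = 108.3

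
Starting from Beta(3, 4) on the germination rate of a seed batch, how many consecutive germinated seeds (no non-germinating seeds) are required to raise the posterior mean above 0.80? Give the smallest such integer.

k = 14

After k germinated seeds and 0 non-germinating seeds the posterior is Beta(3+k, 4), with mean (3+k)/(3+4+k).
Set (3+k)/(7+k) > 0.80 and solve: k > (0.80·7 − 3)/(1 − 0.80) = 13.000.
The smallest integer exceeding 13.000 is 14.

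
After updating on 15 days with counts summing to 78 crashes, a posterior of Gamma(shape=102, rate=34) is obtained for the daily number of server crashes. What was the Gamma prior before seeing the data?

Gamma(shape=24, rate=19)

Gamma–Poisson conjugacy: posterior shape = α + Σxᵢ, posterior rate = β + n.
So α = 102 − 78 = 24 and β = 34 − 15 = 19.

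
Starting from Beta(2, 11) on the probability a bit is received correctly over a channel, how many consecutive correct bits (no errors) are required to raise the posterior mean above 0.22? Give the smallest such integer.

k = 2

After k correct bits and 0 errors the posterior is Beta(2+k, 11), with mean (2+k)/(2+11+k).
Set (2+k)/(13+k) > 0.22 and solve: k > (0.22·13 − 2)/(1 − 0.22) = 1.103.
The smallest integer exceeding 1.103 is 2, and checking k=2: (4)/(15) = 0.2667 > 0.22.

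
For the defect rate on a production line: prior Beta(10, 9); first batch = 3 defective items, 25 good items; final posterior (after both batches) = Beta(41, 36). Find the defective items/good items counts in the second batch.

Sequential conjugate updates are equivalent to a single update on the pooled data, so total successes = posterior α − prior α and total failures = posterior β − prior β.
Total across both batches: 41−10=31 defective items, 36−9=27 good items.
Subtract the first batch: 31−3=28 defective items and 27−25=2 good items.

28 defective items and 2 good items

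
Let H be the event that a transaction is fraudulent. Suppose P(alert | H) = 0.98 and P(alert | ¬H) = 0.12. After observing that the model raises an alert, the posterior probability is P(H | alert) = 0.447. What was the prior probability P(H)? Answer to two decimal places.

In odds form, posterior odds = prior odds × likelihood ratio, so prior odds = posterior odds ÷ LR.
Posterior odds = 0.447/(1−0.447) = 0.8083. LR = 0.98/0.12 = 8.1667.
Prior odds = 0.8083/8.1667 = 0.0990, so P(H) = 0.0990/(1+0.0990) ≈ 0.09.

P(H) = 0.09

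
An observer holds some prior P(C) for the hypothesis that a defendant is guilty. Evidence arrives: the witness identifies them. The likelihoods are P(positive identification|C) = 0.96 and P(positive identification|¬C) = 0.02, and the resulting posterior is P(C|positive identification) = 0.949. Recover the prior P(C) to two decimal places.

In odds form, posterior odds = prior odds × likelihood ratio, so prior odds = posterior odds ÷ LR.
Posterior odds = 0.949/(1−0.949) = 18.6078. LR = 0.96/0.02 = 48.0000.
Prior odds = 18.6078/48.0000 = 0.3877, so P(C) = 0.3877/(1+0.3877) ≈ 0.28.

P(C) = 0.28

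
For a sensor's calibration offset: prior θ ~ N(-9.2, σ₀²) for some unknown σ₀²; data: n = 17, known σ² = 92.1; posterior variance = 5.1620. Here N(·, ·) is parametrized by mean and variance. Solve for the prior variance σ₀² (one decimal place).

σ₀² = 109.4

For the Normal–Normal model with known σ², precisions add: τ_n = τ₀ + n/σ².
So 1/σ₀² = 1/5.1620 − 17/92.1 = 0.193723 − 0.184582 = 0.009141.
Hence σ₀² = 1/0.009141 ≈ 109.4.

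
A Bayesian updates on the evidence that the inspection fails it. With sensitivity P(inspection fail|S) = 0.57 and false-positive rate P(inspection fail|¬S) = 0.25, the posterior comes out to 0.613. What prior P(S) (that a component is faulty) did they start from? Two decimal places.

In odds form, posterior odds = prior odds × likelihood ratio, so prior odds = posterior odds ÷ LR.
Posterior odds = 0.613/(1−0.613) = 1.5840. LR = 0.57/0.25 = 2.2800.
Prior odds = 1.5840/2.2800 = 0.6947, so P(S) = 0.6947/(1+0.6947) ≈ 0.41.

P(S) = 0.41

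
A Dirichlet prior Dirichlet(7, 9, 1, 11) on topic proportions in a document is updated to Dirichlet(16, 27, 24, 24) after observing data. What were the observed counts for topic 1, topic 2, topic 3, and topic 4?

counts (9, 18, 23, 13)

For a Dirichlet(α) prior with multinomial counts c, the posterior is Dirichlet(α + c) componentwise.
Counts are posterior − prior componentwise: 16−7=9, 27−9=18, 24−1=23, 24−11=13.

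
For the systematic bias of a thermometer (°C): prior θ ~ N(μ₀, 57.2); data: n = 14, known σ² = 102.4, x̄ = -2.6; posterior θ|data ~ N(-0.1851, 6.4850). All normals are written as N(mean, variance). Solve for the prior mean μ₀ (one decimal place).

μ₀ = 18.7

The posterior mean is a precision-weighted average: μ_n = (τ₀μ₀ + τ_data·x̄)/(τ₀+τ_data), with τ₀=1/σ₀² and τ_data=n/σ².
Here τ₀ = 1/57.2 = 0.017483 and τ_data = 14/102.4 = 0.136719, so τ_n = 0.154202.
Rearranging for μ₀: μ₀ = (μ_n·τ_n − τ_data·x̄)/τ₀ = (-0.1851·0.154202 − 0.136719·-2.6) / 0.017483 = 0.326927/0.017483 ≈ 18.7.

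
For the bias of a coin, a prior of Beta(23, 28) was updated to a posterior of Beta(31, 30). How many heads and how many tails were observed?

A Beta(a, b) prior with s successes and f failures in binomial data gives a Beta(a+s, b+f) posterior.
So s = 31 − 23 = 8 and f = 30 − 28 = 2.

8 heads and 2 tails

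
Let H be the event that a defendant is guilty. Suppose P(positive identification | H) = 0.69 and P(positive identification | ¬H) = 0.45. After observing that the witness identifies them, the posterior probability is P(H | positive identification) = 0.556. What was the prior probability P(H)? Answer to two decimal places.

Bayes' rule in odds form gives O(H|E) = O(H)·[P(E|H)/P(E|¬H)], hence O(H) = O(H|E)/LR.
Posterior odds = 0.556/(1−0.556) = 1.2523. LR = 0.69/0.45 = 1.5333.
Prior odds = 1.2523/1.5333 = 0.8167, so P(H) = 0.8167/(1+0.8167) ≈ 0.45.

P(H) = 0.45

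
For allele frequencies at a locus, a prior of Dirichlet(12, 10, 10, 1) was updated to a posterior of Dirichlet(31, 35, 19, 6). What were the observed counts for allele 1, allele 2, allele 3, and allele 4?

counts (19, 25, 9, 5)

For a Dirichlet(α) prior with multinomial counts c, the posterior is Dirichlet(α + c) componentwise.
Counts are posterior − prior componentwise: 31−12=19, 35−10=25, 19−10=9, 6−1=5.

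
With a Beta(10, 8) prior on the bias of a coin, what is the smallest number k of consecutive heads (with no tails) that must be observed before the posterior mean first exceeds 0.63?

k = 4

After k heads and 0 tails the posterior is Beta(10+k, 8), with mean (10+k)/(10+8+k).
Set (10+k)/(18+k) > 0.63 and solve: k > (0.63·18 − 10)/(1 − 0.63) = 3.622.
The smallest integer exceeding 3.622 is 4.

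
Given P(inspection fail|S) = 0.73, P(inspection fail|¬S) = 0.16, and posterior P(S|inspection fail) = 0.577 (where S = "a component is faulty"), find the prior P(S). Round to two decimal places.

In odds form, posterior odds = prior odds × likelihood ratio, so prior odds = posterior odds ÷ LR.
Posterior odds = 0.577/(1−0.577) = 1.3641. LR = 0.73/0.16 = 4.5625.
Prior odds = 1.3641/4.5625 = 0.2990, so P(S) = 0.2990/(1+0.2990) ≈ 0.23.

P(S) = 0.23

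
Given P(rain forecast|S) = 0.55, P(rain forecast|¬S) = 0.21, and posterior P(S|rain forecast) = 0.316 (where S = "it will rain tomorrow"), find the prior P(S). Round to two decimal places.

P(S) = 0.15

In odds form, posterior odds = prior odds × likelihood ratio, so prior odds = posterior odds ÷ LR.
Posterior odds = 0.316/(1−0.316) = 0.4620. LR = 0.55/0.21 = 2.6190.
Prior odds = 0.4620/2.6190 = 0.1764, so P(S) = 0.1764/(1+0.1764) ≈ 0.15.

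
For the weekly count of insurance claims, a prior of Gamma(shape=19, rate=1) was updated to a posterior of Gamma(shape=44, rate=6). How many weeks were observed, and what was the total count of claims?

n = 5 weeks with total 25 claims

Gamma–Poisson conjugacy: posterior shape = α + Σxᵢ, posterior rate = β + n.
Matching: Σxᵢ = 44 − 19 = 25 and n = 6 − 1 = 5.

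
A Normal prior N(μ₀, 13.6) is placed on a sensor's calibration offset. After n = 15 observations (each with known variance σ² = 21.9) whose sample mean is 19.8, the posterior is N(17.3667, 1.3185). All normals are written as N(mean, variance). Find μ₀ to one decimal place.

μ₀ = -5.3

With known observation variance, the Normal–Normal posterior has precision τ_n = τ₀ + n/σ² and mean μ_n = (τ₀μ₀ + (n/σ²)x̄)/τ_n.
Here τ₀ = 1/13.6 = 0.073529 and τ_data = 15/21.9 = 0.684932, so τ_n = 0.758461.
Rearranging for μ₀: μ₀ = (μ_n·τ_n − τ_data·x̄)/τ₀ = (17.3667·0.758461 − 0.684932·19.8) / 0.073529 = -0.389689/0.073529 ≈ -5.3.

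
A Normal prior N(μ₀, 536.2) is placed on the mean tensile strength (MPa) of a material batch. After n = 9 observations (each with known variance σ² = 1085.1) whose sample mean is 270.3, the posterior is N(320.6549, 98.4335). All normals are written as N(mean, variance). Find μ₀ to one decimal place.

With known observation variance, the Normal–Normal posterior has precision τ_n = τ₀ + n/σ² and mean μ_n = (τ₀μ₀ + (n/σ²)x̄)/τ_n.
Here τ₀ = 1/536.2 = 0.001865 and τ_data = 9/1085.1 = 0.008294, so τ_n = 0.010159.
Rearranging for μ₀: μ₀ = (μ_n·τ_n − τ_data·x̄)/τ₀ = (320.6549·0.010159 − 0.008294·270.3) / 0.001865 = 1.015665/0.001865 ≈ 544.6.

μ₀ = 544.6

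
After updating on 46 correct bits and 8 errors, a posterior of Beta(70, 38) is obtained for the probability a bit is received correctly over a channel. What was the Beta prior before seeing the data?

Beta(24, 30)

Under Beta–binomial conjugacy the posterior parameters are (a+s, b+f).
So a = 70 − 46 = 24 and b = 38 − 8 = 30.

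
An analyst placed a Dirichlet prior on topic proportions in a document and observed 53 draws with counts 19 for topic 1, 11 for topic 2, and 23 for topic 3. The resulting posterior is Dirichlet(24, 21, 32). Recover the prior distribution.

For a Dirichlet(α) prior with multinomial counts c, the posterior is Dirichlet(α + c) componentwise.
Subtract each count from the matching posterior parameter: 24−19=5, 21−11=10, 32−23=9.

Dirichlet(5, 10, 9)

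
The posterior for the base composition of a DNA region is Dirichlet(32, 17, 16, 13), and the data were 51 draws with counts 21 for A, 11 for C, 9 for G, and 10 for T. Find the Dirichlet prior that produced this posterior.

Dirichlet(11, 6, 7, 3)

For a Dirichlet(α) prior with multinomial counts c, the posterior is Dirichlet(α + c) componentwise.
Subtract each count from the matching posterior parameter: 32−21=11, 17−11=6, 16−9=7, 13−10=3.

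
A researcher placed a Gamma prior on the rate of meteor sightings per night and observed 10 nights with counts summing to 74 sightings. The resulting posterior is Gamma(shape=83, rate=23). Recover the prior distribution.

Gamma(shape=9, rate=13)

A Gamma(α, β) prior (rate parametrization) on a Poisson rate with n observations summing to S gives posterior Gamma(α+S, β+n).
So α = 83 − 74 = 9 and β = 23 − 10 = 13.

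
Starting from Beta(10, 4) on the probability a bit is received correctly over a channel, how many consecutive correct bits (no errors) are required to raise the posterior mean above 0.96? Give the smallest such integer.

k = 87

After k correct bits and 0 errors the posterior is Beta(10+k, 4), with mean (10+k)/(10+4+k).
Set (10+k)/(14+k) > 0.96 and solve: k > (0.96·14 − 10)/(1 − 0.96) = 86.000.
The smallest integer exceeding 86.000 is 87, and checking k=87: (97)/(101) = 0.9604 > 0.96.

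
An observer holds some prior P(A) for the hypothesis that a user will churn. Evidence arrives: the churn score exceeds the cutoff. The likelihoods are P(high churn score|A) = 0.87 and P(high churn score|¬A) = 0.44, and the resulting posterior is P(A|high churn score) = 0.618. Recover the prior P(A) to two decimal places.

P(A) = 0.45

In odds form, posterior odds = prior odds × likelihood ratio, so prior odds = posterior odds ÷ LR.
Posterior odds = 0.618/(1−0.618) = 1.6178. LR = 0.87/0.44 = 1.9773.
Prior odds = 1.6178/1.9773 = 0.8182, so P(A) = 0.8182/(1+0.8182) ≈ 0.45.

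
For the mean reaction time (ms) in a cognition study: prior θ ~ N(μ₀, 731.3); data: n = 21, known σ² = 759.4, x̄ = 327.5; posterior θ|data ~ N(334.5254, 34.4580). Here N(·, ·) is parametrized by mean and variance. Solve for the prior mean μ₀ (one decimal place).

With known observation variance, the Normal–Normal posterior has precision τ_n = τ₀ + n/σ² and mean μ_n = (τ₀μ₀ + (n/σ²)x̄)/τ_n.
Here τ₀ = 1/731.3 = 0.001367 and τ_data = 21/759.4 = 0.027653, so τ_n = 0.029020.
Rearranging for μ₀: μ₀ = (μ_n·τ_n − τ_data·x̄)/τ₀ = (334.5254·0.029020 − 0.027653·327.5) / 0.001367 = 0.651570/0.001367 ≈ 476.6.

μ₀ = 476.6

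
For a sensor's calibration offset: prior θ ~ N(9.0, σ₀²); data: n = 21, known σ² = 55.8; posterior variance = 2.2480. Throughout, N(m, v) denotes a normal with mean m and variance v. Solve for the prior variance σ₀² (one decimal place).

For the Normal–Normal model with known σ², precisions add: τ_n = τ₀ + n/σ².
So 1/σ₀² = 1/2.2480 − 21/55.8 = 0.444840 − 0.376344 = 0.068496.
Hence σ₀² = 1/0.068496 ≈ 14.6.

σ₀² = 14.6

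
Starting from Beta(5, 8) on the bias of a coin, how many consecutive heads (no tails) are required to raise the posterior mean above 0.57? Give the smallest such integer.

After k heads and 0 tails the posterior is Beta(5+k, 8), with mean (5+k)/(5+8+k).
Set (5+k)/(13+k) > 0.57 and solve: k > (0.57·13 − 5)/(1 − 0.57) = 5.605.
The smallest integer exceeding 5.605 is 6.

k = 6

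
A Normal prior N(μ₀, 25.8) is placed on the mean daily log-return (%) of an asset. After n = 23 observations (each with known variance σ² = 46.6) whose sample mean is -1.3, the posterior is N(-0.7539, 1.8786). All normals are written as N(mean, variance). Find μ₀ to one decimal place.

The posterior mean is a precision-weighted average: μ_n = (τ₀μ₀ + τ_data·x̄)/(τ₀+τ_data), with τ₀=1/σ₀² and τ_data=n/σ².
Here τ₀ = 1/25.8 = 0.038760 and τ_data = 23/46.6 = 0.493562, so τ_n = 0.532322.
Rearranging for μ₀: μ₀ = (μ_n·τ_n − τ_data·x̄)/τ₀ = (-0.7539·0.532322 − 0.493562·-1.3) / 0.038760 = 0.240313/0.038760 ≈ 6.2.

μ₀ = 6.2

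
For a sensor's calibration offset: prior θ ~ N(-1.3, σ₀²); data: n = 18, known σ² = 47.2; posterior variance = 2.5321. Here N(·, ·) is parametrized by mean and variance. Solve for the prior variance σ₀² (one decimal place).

Posterior precision equals prior precision plus data precision: 1/σ_n² = 1/σ₀² + n/σ².
So 1/σ₀² = 1/2.5321 − 18/47.2 = 0.394929 − 0.381356 = 0.013573.
Hence σ₀² = 1/0.013573 ≈ 73.7.

σ₀² = 73.7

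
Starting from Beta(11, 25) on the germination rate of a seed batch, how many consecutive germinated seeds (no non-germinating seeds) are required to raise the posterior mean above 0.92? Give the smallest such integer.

k = 277

After k germinated seeds and 0 non-germinating seeds the posterior is Beta(11+k, 25), with mean (11+k)/(11+25+k).
Set (11+k)/(36+k) > 0.92 and solve: k > (0.92·36 − 11)/(1 − 0.92) = 276.500.
The smallest integer exceeding 276.500 is 277.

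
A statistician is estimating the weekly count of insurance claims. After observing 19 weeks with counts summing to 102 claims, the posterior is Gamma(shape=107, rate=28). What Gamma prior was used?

A Gamma(α, β) prior (rate parametrization) on a Poisson rate with n observations summing to S gives posterior Gamma(α+S, β+n).
So α = 107 − 102 = 5 and β = 28 − 19 = 9.

Gamma(shape=5, rate=9)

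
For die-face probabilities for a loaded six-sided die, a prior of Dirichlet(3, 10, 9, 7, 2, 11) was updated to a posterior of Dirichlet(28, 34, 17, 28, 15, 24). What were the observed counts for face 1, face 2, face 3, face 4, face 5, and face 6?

For a Dirichlet(α) prior with multinomial counts c, the posterior is Dirichlet(α + c) componentwise.
Counts are posterior − prior componentwise: 28−3=25, 34−10=24, 17−9=8, 28−7=21, 15−2=13, 24−11=13.

counts (25, 24, 8, 21, 13, 13)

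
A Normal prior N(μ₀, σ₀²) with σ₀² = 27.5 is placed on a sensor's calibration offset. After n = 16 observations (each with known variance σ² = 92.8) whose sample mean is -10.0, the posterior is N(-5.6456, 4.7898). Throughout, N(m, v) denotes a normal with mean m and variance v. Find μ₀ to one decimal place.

μ₀ = 15.0

The posterior mean is a precision-weighted average: μ_n = (τ₀μ₀ + τ_data·x̄)/(τ₀+τ_data), with τ₀=1/σ₀² and τ_data=n/σ².
Here τ₀ = 1/27.5 = 0.036364 and τ_data = 16/92.8 = 0.172414, so τ_n = 0.208778.
Rearranging for μ₀: μ₀ = (μ_n·τ_n − τ_data·x̄)/τ₀ = (-5.6456·0.208778 − 0.172414·-10.0) / 0.036364 = 0.545463/0.036364 ≈ 15.0.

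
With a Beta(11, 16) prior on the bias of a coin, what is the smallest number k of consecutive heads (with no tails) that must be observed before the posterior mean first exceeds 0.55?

k = 9

After k heads and 0 tails the posterior is Beta(11+k, 16), with mean (11+k)/(11+16+k).
Set (11+k)/(27+k) > 0.55 and solve: k > (0.55·27 − 11)/(1 − 0.55) = 8.556.
The smallest integer exceeding 8.556 is 9, and checking k=9: (20)/(36) = 0.5556 > 0.55.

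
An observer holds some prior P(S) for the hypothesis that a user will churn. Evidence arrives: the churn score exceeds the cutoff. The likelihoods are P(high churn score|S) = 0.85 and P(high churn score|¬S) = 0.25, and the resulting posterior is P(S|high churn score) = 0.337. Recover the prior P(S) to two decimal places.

In odds form, posterior odds = prior odds × likelihood ratio, so prior odds = posterior odds ÷ LR.
Posterior odds = 0.337/(1−0.337) = 0.5083. LR = 0.85/0.25 = 3.4000.
Prior odds = 0.5083/3.4000 = 0.1495, so P(S) = 0.1495/(1+0.1495) ≈ 0.13.

P(S) = 0.13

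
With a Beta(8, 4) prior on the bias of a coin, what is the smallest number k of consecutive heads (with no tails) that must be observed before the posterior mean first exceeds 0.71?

After k heads and 0 tails the posterior is Beta(8+k, 4), with mean (8+k)/(8+4+k).
Set (8+k)/(12+k) > 0.71 and solve: k > (0.71·12 − 8)/(1 − 0.71) = 1.793.
The smallest integer exceeding 1.793 is 2, and checking k=2: (10)/(14) = 0.7143 > 0.71.

k = 2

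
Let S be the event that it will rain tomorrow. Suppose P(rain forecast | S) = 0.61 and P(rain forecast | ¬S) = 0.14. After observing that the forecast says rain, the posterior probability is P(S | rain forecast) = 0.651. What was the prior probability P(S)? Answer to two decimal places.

P(S) = 0.30

Bayes' rule in odds form gives O(S|E) = O(S)·[P(E|S)/P(E|¬S)], hence O(S) = O(S|E)/LR.
Posterior odds = 0.651/(1−0.651) = 1.8653. LR = 0.61/0.14 = 4.3571.
Prior odds = 1.8653/4.3571 = 0.4281, so P(S) = 0.4281/(1+0.4281) ≈ 0.30.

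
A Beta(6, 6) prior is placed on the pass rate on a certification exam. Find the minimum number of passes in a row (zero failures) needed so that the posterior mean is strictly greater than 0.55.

After k passes and 0 failures the posterior is Beta(6+k, 6), with mean (6+k)/(6+6+k).
Set (6+k)/(12+k) > 0.55 and solve: k > (0.55·12 − 6)/(1 − 0.55) = 1.333.
The smallest integer exceeding 1.333 is 2.

k = 2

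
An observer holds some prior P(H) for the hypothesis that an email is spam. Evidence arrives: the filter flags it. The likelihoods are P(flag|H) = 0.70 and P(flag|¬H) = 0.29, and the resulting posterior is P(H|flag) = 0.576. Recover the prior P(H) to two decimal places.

P(H) = 0.36

Bayes' rule in odds form gives O(H|E) = O(H)·[P(E|H)/P(E|¬H)], hence O(H) = O(H|E)/LR.
Posterior odds = 0.576/(1−0.576) = 1.3585. LR = 0.70/0.29 = 2.4138.
Prior odds = 1.3585/2.4138 = 0.5628, so P(H) = 0.5628/(1+0.5628) ≈ 0.36.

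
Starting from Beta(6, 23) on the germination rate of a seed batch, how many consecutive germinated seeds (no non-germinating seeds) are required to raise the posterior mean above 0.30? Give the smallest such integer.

After k germinated seeds and 0 non-germinating seeds the posterior is Beta(6+k, 23), with mean (6+k)/(6+23+k).
Set (6+k)/(29+k) > 0.30 and solve: k > (0.30·29 − 6)/(1 − 0.30) = 3.857.
The smallest integer exceeding 3.857 is 4, and checking k=4: (10)/(33) = 0.3030 > 0.30.

k = 4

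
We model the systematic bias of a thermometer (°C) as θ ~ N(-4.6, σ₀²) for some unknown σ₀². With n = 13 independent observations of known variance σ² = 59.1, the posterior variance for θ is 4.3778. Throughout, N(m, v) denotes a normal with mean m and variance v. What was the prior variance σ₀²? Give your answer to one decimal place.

For the Normal–Normal model with known σ², precisions add: τ_n = τ₀ + n/σ².
So 1/σ₀² = 1/4.3778 − 13/59.1 = 0.228425 − 0.219966 = 0.008459.
Hence σ₀² = 1/0.008459 ≈ 118.2.

σ₀² = 118.2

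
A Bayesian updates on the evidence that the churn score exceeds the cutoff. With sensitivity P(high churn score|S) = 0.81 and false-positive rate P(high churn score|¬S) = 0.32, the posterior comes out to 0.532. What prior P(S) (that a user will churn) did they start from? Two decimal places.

P(S) = 0.31

In odds form, posterior odds = prior odds × likelihood ratio, so prior odds = posterior odds ÷ LR.
Posterior odds = 0.532/(1−0.532) = 1.1368. LR = 0.81/0.32 = 2.5312.
Prior odds = 1.1368/2.5312 = 0.4491, so P(S) = 0.4491/(1+0.4491) ≈ 0.31.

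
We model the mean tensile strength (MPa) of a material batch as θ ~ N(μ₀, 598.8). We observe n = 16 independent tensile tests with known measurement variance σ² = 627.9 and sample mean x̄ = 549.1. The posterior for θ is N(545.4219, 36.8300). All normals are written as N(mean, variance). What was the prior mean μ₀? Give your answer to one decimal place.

With known observation variance, the Normal–Normal posterior has precision τ_n = τ₀ + n/σ² and mean μ_n = (τ₀μ₀ + (n/σ²)x̄)/τ_n.
Here τ₀ = 1/598.8 = 0.001670 and τ_data = 16/627.9 = 0.025482, so τ_n = 0.027152.
Rearranging for μ₀: μ₀ = (μ_n·τ_n − τ_data·x̄)/τ₀ = (545.4219·0.027152 − 0.025482·549.1) / 0.001670 = 0.817129/0.001670 ≈ 489.3.

μ₀ = 489.3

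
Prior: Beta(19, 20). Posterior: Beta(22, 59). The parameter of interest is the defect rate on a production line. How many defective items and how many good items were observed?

Beta is conjugate to the binomial likelihood: posterior = Beta(a+s, b+f).
Match parameters: s=22−19=3, f=59−20=39.

3 defective items and 39 good items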